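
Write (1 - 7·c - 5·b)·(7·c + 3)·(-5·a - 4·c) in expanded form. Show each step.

(1 - 7·c - 5·b)·(7·c + 3)·(-5·a - 4·c)
= (7·c + 3 - 49·c² - 21·c - 35·b·c - 15·b)·(-5·a - 4·c)    [distributive law]
= (-14·c + 3 - 49·c² - 35·b·c - 15·b)·(-5·a - 4·c)    [combine like terms]
= 70·a·c + 56·c² - 15·a - 12·c + 245·a·c² + 196·c³ + 175·a·b·c + 140·b·c² + 75·a·b + 60·b·c    [distributive law]

70·a·c + 56·c² - 15·a - 12·c + 245·a·c² + 196·c³ + 175·a·b·c + 140·b·c² + 75·a·b + 60·b·c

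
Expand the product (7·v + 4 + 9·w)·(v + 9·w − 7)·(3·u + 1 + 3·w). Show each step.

(7·v + 4 + 9·w)·(v + 9·w − 7)·(3·u + 1 + 3·w)
= (7·v^2 + 63·v·w − 49·v + 4·v + 36·w − 28 + 9·v·w + 81·w^2 − 63·w)·(3·u + 1 + 3·w)    [distributive law]
= (7·v^2 + 72·v·w − 45·v − 27·w − 28 + 81·w^2)·(3·u + 1 + 3·w)    [combine like terms]
= 21·u·v^2 + 7·v^2 + 21·v^2·w + 216·u·v·w + 72·v·w + 216·v·w^2 − 135·u·v − 45·v − 135·v·w − 81·u·w − 27·w − 81·w^2 − 84·u − 28 − 84·w + 243·u·w^2 + 81·w^2 + 243·w^3    [distributive law]
= 21·u·v^2 + 7·v^2 + 21·v^2·w + 216·u·v·w − 63·v·w + 216·v·w^2 − 135·u·v − 45·v − 81·u·w − 111·w − 84·u − 28 + 243·u·w^2 + 243·w^3    [combine like terms]

21·u·v^2 + 7·v^2 + 21·v^2·w + 216·u·v·w − 63·v·w + 216·v·w^2 − 135·u·v − 45·v − 81·u·w − 111·w − 84·u − 28 + 243·u·w^2 + 243·w^3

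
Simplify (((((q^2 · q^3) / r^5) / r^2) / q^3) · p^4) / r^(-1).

p^4·q^2·r^(-6)

(((((q^2 · q^3) / r^5) / r^2) / q^3) · p^4) / r^(-1)
= ((((q^5 / r^5) / r^2) / q^3) · p^4) / r^(-1)    [product of powers]
= p^4·q^2·r^(-6)    [quotient of powers; product of powers]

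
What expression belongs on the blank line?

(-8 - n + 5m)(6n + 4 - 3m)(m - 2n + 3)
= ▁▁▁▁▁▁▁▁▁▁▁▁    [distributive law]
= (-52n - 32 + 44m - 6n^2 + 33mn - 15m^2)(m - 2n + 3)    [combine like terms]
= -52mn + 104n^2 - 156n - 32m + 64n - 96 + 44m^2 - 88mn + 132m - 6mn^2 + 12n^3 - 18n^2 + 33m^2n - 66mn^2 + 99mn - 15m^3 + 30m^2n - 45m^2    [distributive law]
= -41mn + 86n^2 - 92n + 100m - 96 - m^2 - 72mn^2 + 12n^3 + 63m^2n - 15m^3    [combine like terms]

Applying distributive law to the line above:

(-48n - 32 + 24m - 6n^2 - 4n + 3mn + 30mn + 20m - 15m^2)(m - 2n + 3)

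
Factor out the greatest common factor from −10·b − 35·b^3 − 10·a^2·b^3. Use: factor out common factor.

5·b(−2 − 7·b^2 − 2·a^2·b^2)

−10·b − 35·b^3 − 10·a^2·b^3
= 5(−2·b − 7·b^3 − 2·a^2·b^3)    [factor out 5]
= 5·b(−2 − 7·b^2 − 2·a^2·b^2)    [factor out b]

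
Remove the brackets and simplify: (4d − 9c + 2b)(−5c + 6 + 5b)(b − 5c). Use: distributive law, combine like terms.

(4d − 9c + 2b)(−5c + 6 + 5b)(b − 5c)
= (−20cd + 24d + 20bd + 45c² − 54c − 45bc − 10bc + 12b + 10b²)(b − 5c)    [distributive law]
= (−20cd + 24d + 20bd + 45c² − 54c − 55bc + 12b + 10b²)(b − 5c)    [combine like terms]
= −20bcd + 100c²d + 24bd − 120cd + 20b²d − 100bcd + 45bc² − 225c³ − 54bc + 270c² − 55b²c + 275bc² + 12b² − 60bc + 10b³ − 50b²c    [distributive law]
= −120bcd + 100c²d + 24bd − 120cd + 20b²d + 320bc² − 225c³ − 114bc + 270c² − 105b²c + 12b² + 10b³    [combine like terms]

−120bcd + 100c²d + 24bd − 120cd + 20b²d + 320bc² − 225c³ − 114bc + 270c² − 105b²c + 12b² + 10b³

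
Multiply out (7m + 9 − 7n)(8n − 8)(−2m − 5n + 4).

(7m + 9 − 7n)(8n − 8)(−2m − 5n + 4)
= (56mn − 56m + 72n − 72 − 56n² + 56n)(−2m − 5n + 4)    [distributive law]
= (56mn − 56m + 128n − 72 − 56n²)(−2m − 5n + 4)    [combine like terms]
= −112m²n − 280mn² + 224mn + 112m² + 280mn − 224m − 256mn − 640n² + 512n + 144m + 360n − 288 + 112mn² + 280n³ − 224n²    [distributive law]
= −112m²n − 168mn² + 248mn + 112m² − 80m − 864n² + 872n − 288 + 280n³    [combine like terms]

−112m²n − 168mn² + 248mn + 112m² − 80m − 864n² + 872n − 288 + 280n³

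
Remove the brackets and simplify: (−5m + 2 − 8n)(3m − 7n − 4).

−15m^2 + 11mn + 26m + 18n − 8 + 56n^2

(−5m + 2 − 8n)(3m − 7n − 4)
= −15m^2 + 35mn + 20m + 6m − 14n − 8 − 24mn + 56n^2 + 32n    [distributive law]
= −15m^2 + 11mn + 26m + 18n − 8 + 56n^2    [combine like terms]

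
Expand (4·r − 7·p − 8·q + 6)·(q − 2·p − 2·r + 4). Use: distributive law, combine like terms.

20·q·r + 6·p·r − 8·r^2 + 4·r + 9·p·q + 14·p^2 − 40·p − 8·q^2 − 26·q + 24

(4·r − 7·p − 8·q + 6)·(q − 2·p − 2·r + 4)
= 4·q·r − 8·p·r − 8·r^2 + 16·r − 7·p·q + 14·p^2 + 14·p·r − 28·p − 8·q^2 + 16·p·q + 16·q·r − 32·q + 6·q − 12·p − 12·r + 24    [distributive law]
= 20·q·r + 6·p·r − 8·r^2 + 4·r + 9·p·q + 14·p^2 − 40·p − 8·q^2 − 26·q + 24    [combine like terms]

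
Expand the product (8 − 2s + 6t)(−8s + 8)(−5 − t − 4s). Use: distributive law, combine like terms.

144s + 128st + 240s^2 − 320 − 304t + 176s^2t − 64s^3 + 48st^2 − 48t^2

(8 − 2s + 6t)(−8s + 8)(−5 − t − 4s)
= (−64s + 64 + 16s^2 − 16s − 48st + 48t)(−5 − t − 4s)    [distributive law]
= (−80s + 64 + 16s^2 − 48st + 48t)(−5 − t − 4s)    [combine like terms]
= 400s + 80st + 320s^2 − 320 − 64t − 256s − 80s^2 − 16s^2t − 64s^3 + 240st + 48st^2 + 192s^2t − 240t − 48t^2 − 192st    [distributive law]
= 144s + 128st + 240s^2 − 320 − 304t + 176s^2t − 64s^3 + 48st^2 − 48t^2    [combine like terms]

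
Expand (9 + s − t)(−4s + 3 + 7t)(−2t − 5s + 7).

(9 + s − t)(−4s + 3 + 7t)(−2t − 5s + 7)
= (−36s + 27 + 63t − 4s^2 + 3s + 7st + 4st − 3t − 7t^2)(−2t − 5s + 7)    [distributive law]
= (−33s + 27 + 60t − 4s^2 + 11st − 7t^2)(−2t − 5s + 7)    [combine like terms]
= 66st + 165s^2 − 231s − 54t − 135s + 189 − 120t^2 − 300st + 420t + 8s^2t + 20s^3 − 28s^2 − 22st^2 − 55s^2t + 77st + 14t^3 + 35st^2 − 49t^2    [distributive law]
= −157st + 137s^2 − 366s + 366t + 189 − 169t^2 − 47s^2t + 20s^3 + 13st^2 + 14t^3    [combine like terms]

−157st + 137s^2 − 366s + 366t + 189 − 169t^2 − 47s^2t + 20s^3 + 13st^2 + 14t^3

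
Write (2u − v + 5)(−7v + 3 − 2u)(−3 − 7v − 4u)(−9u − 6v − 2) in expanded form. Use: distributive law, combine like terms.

(2u − v + 5)(−7v + 3 − 2u)(−3 − 7v − 4u)(−9u − 6v − 2)
= (−14uv + 6u − 4u^2 + 7v^2 − 3v + 2uv − 35v + 15 − 10u)(−3 − 7v − 4u)(−9u − 6v − 2)    [distributive law]
= (−12uv − 4u − 4u^2 + 7v^2 − 38v + 15)(−3 − 7v − 4u)(−9u − 6v − 2)    [combine like terms]
= (36uv + 84uv^2 + 48u^2v + 12u + 28uv + 16u^2 + 12u^2 + 28u^2v + 16u^3 − 21v^2 − 49v^3 − 28uv^2 + 114v + 266v^2 + 152uv − 45 − 105v − 60u)(−9u − 6v − 2)    [distributive law]
= (216uv + 56uv^2 + 76u^2v − 48u + 28u^2 + 16u^3 + 245v^2 − 49v^3 + 9v − 45)(−9u − 6v − 2)    [combine like terms]
= −1944u^2v − 1296uv^2 − 432uv − 504u^2v^2 − 336uv^3 − 112uv^2 − 684u^3v − 456u^2v^2 − 152u^2v + 432u^2 + 288uv + 96u − 252u^3 − 168u^2v − 56u^2 − 144u^4 − 96u^3v − 32u^3 − 2205uv^2 − 1470v^3 − 490v^2 + 441uv^3 + 294v^4 + 98v^3 − 81uv − 54v^2 − 18v + 405u + 270v + 90    [distributive law]
= −2264u^2v − 3613uv^2 − 225uv − 960u^2v^2 + 105uv^3 − 780u^3v + 376u^2 + 501u − 284u^3 − 144u^4 − 1372v^3 − 544v^2 + 294v^4 + 252v + 90    [combine like terms]

−2264u^2v − 3613uv^2 − 225uv − 960u^2v^2 + 105uv^3 − 780u^3v + 376u^2 + 501u − 284u^3 − 144u^4 − 1372v^3 − 544v^2 + 294v^4 + 252v + 90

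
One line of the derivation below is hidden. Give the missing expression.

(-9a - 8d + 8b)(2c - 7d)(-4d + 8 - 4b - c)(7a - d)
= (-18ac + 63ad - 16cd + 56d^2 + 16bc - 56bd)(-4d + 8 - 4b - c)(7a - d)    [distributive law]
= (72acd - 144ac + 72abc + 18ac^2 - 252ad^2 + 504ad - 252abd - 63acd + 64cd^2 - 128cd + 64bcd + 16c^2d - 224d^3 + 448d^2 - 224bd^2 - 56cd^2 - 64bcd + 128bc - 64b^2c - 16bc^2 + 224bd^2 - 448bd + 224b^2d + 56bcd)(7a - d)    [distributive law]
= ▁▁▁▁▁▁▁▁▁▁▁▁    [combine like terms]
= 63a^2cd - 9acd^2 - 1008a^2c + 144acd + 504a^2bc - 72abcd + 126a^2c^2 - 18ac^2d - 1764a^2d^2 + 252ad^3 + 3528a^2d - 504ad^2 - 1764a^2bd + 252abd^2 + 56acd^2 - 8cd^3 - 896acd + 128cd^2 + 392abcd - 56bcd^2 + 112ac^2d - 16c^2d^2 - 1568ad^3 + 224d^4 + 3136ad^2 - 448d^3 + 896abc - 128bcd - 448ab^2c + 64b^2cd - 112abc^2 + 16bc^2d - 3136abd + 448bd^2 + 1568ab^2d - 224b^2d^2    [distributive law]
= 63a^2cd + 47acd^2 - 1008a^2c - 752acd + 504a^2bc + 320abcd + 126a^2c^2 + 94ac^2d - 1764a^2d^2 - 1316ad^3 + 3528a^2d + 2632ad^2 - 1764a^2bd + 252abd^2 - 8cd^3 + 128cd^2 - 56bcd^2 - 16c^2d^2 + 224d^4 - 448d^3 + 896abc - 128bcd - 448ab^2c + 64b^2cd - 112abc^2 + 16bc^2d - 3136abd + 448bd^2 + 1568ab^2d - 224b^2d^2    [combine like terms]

By combine like terms:

(9acd - 144ac + 72abc + 18ac^2 - 252ad^2 + 504ad - 252abd + 8cd^2 - 128cd + 56bcd + 16c^2d - 224d^3 + 448d^2 + 128bc - 64b^2c - 16bc^2 - 448bd + 224b^2d)(7a - d)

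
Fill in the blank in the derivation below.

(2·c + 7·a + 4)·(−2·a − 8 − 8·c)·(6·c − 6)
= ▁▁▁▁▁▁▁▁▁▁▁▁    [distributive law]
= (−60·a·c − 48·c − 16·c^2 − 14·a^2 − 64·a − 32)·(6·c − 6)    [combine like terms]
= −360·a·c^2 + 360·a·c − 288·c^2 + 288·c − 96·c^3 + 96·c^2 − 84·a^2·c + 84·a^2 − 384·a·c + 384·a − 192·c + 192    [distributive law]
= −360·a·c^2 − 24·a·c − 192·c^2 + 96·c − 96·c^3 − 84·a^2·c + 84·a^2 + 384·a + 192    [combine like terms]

By distributive law:

(−4·a·c − 16·c − 16·c^2 − 14·a^2 − 56·a − 56·a·c − 8·a − 32 − 32·c)·(6·c − 6)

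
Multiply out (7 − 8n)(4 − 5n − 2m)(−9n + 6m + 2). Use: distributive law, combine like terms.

(7 − 8n)(4 − 5n − 2m)(−9n + 6m + 2)
= (28 − 35n − 14m − 32n + 40n^2 + 16mn)(−9n + 6m + 2)    [distributive law]
= (28 − 67n − 14m + 40n^2 + 16mn)(−9n + 6m + 2)    [combine like terms]
= −252n + 168m + 56 + 603n^2 − 402mn − 134n + 126mn − 84m^2 − 28m − 360n^3 + 240mn^2 + 80n^2 − 144mn^2 + 96m^2n + 32mn    [distributive law]
= −386n + 140m + 56 + 683n^2 − 244mn − 84m^2 − 360n^3 + 96mn^2 + 96m^2n    [combine like terms]

−386n + 140m + 56 + 683n^2 − 244mn − 84m^2 − 360n^3 + 96mn^2 + 96m^2n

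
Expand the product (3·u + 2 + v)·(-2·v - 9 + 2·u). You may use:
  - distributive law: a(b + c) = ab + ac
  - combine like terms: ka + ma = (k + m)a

-4·u·v - 23·u + 6·u^2 - 13·v - 18 - 2·v^2

(3·u + 2 + v)·(-2·v - 9 + 2·u)
= -6·u·v - 27·u + 6·u^2 - 4·v - 18 + 4·u - 2·v^2 - 9·v + 2·u·v    [distributive law]
= -4·u·v - 23·u + 6·u^2 - 13·v - 18 - 2·v^2    [combine like terms]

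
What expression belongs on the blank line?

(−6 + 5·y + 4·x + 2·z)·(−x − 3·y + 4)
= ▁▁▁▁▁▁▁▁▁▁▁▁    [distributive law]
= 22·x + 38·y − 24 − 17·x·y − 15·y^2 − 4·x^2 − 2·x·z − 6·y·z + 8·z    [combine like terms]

After distributive law, the bracketed line is:

6·x + 18·y − 24 − 5·x·y − 15·y^2 + 20·y − 4·x^2 − 12·x·y + 16·x − 2·x·z − 6·y·z + 8·z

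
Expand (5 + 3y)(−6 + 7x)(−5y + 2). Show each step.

114y − 60 − 133xy + 70x + 90y^2 − 105xy^2

(5 + 3y)(−6 + 7x)(−5y + 2)
= (−30 + 35x − 18y + 21xy)(−5y + 2)    [distributive law]
= 150y − 60 − 175xy + 70x + 90y^2 − 36y − 105xy^2 + 42xy    [distributive law]
= 114y − 60 − 133xy + 70x + 90y^2 − 105xy^2    [combine like terms]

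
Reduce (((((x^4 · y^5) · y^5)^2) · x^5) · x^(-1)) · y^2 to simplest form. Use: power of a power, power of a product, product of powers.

(((((x^4 · y^5) · y^5)^2) · x^5) · x^(-1)) · y^2
= (((((x^4 · y^5)^2) · ((y^5)^2)) · x^5) · x^(-1)) · y^2    [power of a product]
= ((((((x^4)^2) · ((y^5)^2)) · ((y^5)^2)) · x^5) · x^(-1)) · y^2    [power of a product]
= ((((x^8 · ((y^5)^2)) · ((y^5)^2)) · x^5) · x^(-1)) · y^2    [power of a power]
= ((((x^8 · y^10) · ((y^5)^2)) · x^5) · x^(-1)) · y^2    [power of a power]
= ((((x^8 · y^10) · y^10) · x^5) · x^(-1)) · y^2    [power of a power]
= x^12y^22    [product of powers]

x^12y^22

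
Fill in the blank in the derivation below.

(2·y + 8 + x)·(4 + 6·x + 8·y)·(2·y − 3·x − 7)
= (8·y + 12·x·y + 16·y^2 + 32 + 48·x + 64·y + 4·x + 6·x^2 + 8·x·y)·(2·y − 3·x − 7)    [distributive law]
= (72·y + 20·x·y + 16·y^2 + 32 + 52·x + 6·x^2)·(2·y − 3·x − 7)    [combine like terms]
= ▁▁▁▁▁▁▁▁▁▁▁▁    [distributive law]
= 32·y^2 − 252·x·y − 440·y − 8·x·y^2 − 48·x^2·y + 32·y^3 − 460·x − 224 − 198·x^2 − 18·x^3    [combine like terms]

By distributive law:

144·y^2 − 216·x·y − 504·y + 40·x·y^2 − 60·x^2·y − 140·x·y + 32·y^3 − 48·x·y^2 − 112·y^2 + 64·y − 96·x − 224 + 104·x·y − 156·x^2 − 364·x + 12·x^2·y − 18·x^3 − 42·x^2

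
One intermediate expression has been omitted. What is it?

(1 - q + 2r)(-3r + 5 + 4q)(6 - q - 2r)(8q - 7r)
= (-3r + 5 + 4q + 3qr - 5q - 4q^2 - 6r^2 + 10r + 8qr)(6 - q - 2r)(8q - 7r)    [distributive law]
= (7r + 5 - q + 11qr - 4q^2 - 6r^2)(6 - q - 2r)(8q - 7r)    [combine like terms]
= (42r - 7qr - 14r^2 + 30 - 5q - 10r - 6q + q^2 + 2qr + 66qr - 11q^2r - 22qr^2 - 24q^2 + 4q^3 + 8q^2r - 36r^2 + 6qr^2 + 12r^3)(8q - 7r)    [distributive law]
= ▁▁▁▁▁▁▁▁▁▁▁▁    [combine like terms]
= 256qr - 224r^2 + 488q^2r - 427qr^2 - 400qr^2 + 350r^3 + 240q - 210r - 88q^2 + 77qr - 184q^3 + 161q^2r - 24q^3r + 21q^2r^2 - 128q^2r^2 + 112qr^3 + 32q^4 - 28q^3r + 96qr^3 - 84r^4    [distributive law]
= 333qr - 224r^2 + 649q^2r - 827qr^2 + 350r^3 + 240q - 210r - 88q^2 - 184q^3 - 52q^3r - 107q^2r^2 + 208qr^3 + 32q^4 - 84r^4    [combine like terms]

Applying combine like terms to the line above:

(32r + 61qr - 50r^2 + 30 - 11q - 23q^2 - 3q^2r - 16qr^2 + 4q^3 + 12r^3)(8q - 7r)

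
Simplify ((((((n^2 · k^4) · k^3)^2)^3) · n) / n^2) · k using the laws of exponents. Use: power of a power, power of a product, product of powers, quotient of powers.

((((((n^2 · k^4) · k^3)^2)^3) · n) / n^2) · k
= (((((n^2 · k^4) · k^3)^6) · n) / n^2) · k    [power of a power]
= (((((n^2 · k^4)^6) · ((k^3)^6)) · n) / n^2) · k    [power of a product]
= ((((((n^2)^6) · ((k^4)^6)) · ((k^3)^6)) · n) / n^2) · k    [power of a product]
= ((((n^12 · ((k^4)^6)) · ((k^3)^6)) · n) / n^2) · k    [power of a power]
= ((((n^12 · k^24) · ((k^3)^6)) · n) / n^2) · k    [power of a power]
= ((((n^12 · k^24) · k^18) · n) / n^2) · k    [power of a power]
= k^43·n^11    [quotient of powers; product of powers]

k^43·n^11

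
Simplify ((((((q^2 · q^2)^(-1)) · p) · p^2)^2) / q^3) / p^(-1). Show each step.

((((((q^2 · q^2)^(-1)) · p) · p^2)^2) / q^3) / p^(-1)
= ((((((q^2 · q^2)^(-1)) · p)^2) · ((p^2)^2)) / q^3) / p^(-1)    [power of a product]
= ((((((q^2 · q^2)^(-1))^2) · (p^2)) · ((p^2)^2)) / q^3) / p^(-1)    [power of a product]
= (((((q^2 · q^2)^(-2)) · (p^2)) · ((p^2)^2)) / q^3) / p^(-1)    [power of a power]
= ((((((q^2)^(-2)) · ((q^2)^(-2))) · (p^2)) · ((p^2)^2)) / q^3) / p^(-1)    [power of a product]
= ((((q^(-4) · ((q^2)^(-2))) · (p^2)) · ((p^2)^2)) / q^3) / p^(-1)    [power of a power]
= ((((q^(-4) · q^(-4)) · (p^2)) · ((p^2)^2)) / q^3) / p^(-1)    [power of a power]
= (((q^(-8) · (p^2)) · ((p^2)^2)) / q^3) / p^(-1)    [product of powers]
= (((q^(-8) · p^2) · p^4) / q^3) / p^(-1)    [power of a power]
= p^7q^(-11)    [quotient of powers; product of powers]

p^7q^(-11)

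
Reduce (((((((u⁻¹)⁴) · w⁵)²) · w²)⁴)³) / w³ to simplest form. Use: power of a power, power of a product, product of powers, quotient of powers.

(((((((u⁻¹)⁴) · w⁵)²) · w²)⁴)³) / w³
= ((((((u⁻¹)⁴) · w⁵)²) · w²)¹²) / w³    [power of a power]
= ((((((u⁻¹)⁴) · w⁵)²)¹²) · ((w²)¹²)) / w³    [power of a product]
= (((((u⁻¹)⁴) · w⁵)²⁴) · ((w²)¹²)) / w³    [power of a power]
= (((((u⁻¹)⁴)²⁴) · ((w⁵)²⁴)) · ((w²)¹²)) / w³    [power of a product]
= ((((u⁻¹)⁹⁶) · ((w⁵)²⁴)) · ((w²)¹²)) / w³    [power of a power]
= ((u⁻⁹⁶ · ((w⁵)²⁴)) · ((w²)¹²)) / w³    [power of a power]
= ((u⁻⁹⁶ · w¹²⁰) · ((w²)¹²)) / w³    [power of a power]
= ((u⁻⁹⁶ · w¹²⁰) · w²⁴) / w³    [power of a power]
= u⁻⁹⁶w¹⁴¹    [quotient of powers; product of powers]

u⁻⁹⁶w¹⁴¹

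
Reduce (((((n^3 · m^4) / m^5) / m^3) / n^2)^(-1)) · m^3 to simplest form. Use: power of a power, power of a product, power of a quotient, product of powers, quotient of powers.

m^7n^(-1)

(((((n^3 · m^4) / m^5) / m^3) / n^2)^(-1)) · m^3
= (((((n^3 · m^4) / m^5) / m^3)^(-1)) / ((n^2)^(-1))) · m^3    [power of a quotient]
= (((((n^3 · m^4) / m^5)^(-1)) / ((m^3)^(-1))) / ((n^2)^(-1))) · m^3    [power of a quotient]
= (((((n^3 · m^4)^(-1)) / ((m^5)^(-1))) / ((m^3)^(-1))) / ((n^2)^(-1))) · m^3    [power of a quotient]
= ((((((n^3)^(-1)) · ((m^4)^(-1))) / ((m^5)^(-1))) / ((m^3)^(-1))) / ((n^2)^(-1))) · m^3    [power of a product]
= ((((n^(-3) · ((m^4)^(-1))) / ((m^5)^(-1))) / ((m^3)^(-1))) / ((n^2)^(-1))) · m^3    [power of a power]
= ((((n^(-3) · m^(-4)) / ((m^5)^(-1))) / ((m^3)^(-1))) / ((n^2)^(-1))) · m^3    [power of a power]
= ((((n^(-3) · m^(-4)) / m^(-5)) / ((m^3)^(-1))) / ((n^2)^(-1))) · m^3    [power of a power]
= ((((n^(-3) · m^(-4)) / m^(-5)) / m^(-3)) / ((n^2)^(-1))) · m^3    [power of a power]
= ((((n^(-3) · m^(-4)) / m^(-5)) / m^(-3)) / n^(-2)) · m^3    [power of a power]
= m^7n^(-1)    [quotient of powers; product of powers]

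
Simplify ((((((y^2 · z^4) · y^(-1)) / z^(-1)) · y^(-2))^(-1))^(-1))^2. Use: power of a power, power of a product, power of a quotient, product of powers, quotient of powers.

((((((y^2 · z^4) · y^(-1)) / z^(-1)) · y^(-2))^(-1))^(-1))^2
= (((((y^2 · z^4) · y^(-1)) / z^(-1)) · y^(-2))^(-1))^(-2)    [power of a power]
= ((((y^2 · z^4) · y^(-1)) / z^(-1)) · y^(-2))^2    [power of a power]
= ((((y^2 · z^4) · y^(-1)) / z^(-1))^2) · ((y^(-2))^2)    [power of a product]
= ((((y^2 · z^4) · y^(-1))^2) / ((z^(-1))^2)) · ((y^(-2))^2)    [power of a quotient]
= ((((y^2 · z^4)^2) · ((y^(-1))^2)) / ((z^(-1))^2)) · ((y^(-2))^2)    [power of a product]
= (((((y^2)^2) · ((z^4)^2)) · ((y^(-1))^2)) / ((z^(-1))^2)) · ((y^(-2))^2)    [power of a product]
= (((y^4 · ((z^4)^2)) · ((y^(-1))^2)) / ((z^(-1))^2)) · ((y^(-2))^2)    [power of a power]
= (((y^4 · z^8) · ((y^(-1))^2)) / ((z^(-1))^2)) · ((y^(-2))^2)    [power of a power]
= (((y^4 · z^8) · y^(-2)) / ((z^(-1))^2)) · ((y^(-2))^2)    [power of a power]
= (((y^4 · z^8) · y^(-2)) / z^(-2)) · ((y^(-2))^2)    [power of a power]
= (((y^4 · z^8) · y^(-2)) / z^(-2)) · y^(-4)    [power of a power]
= y^(-2)z^10    [quotient of powers; product of powers]

y^(-2)z^10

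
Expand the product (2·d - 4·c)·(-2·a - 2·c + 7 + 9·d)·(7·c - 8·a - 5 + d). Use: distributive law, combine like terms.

(2·d - 4·c)·(-2·a - 2·c + 7 + 9·d)·(7·c - 8·a - 5 + d)
= (-4·a·d - 4·c·d + 14·d + 18·d^2 + 8·a·c + 8·c^2 - 28·c - 36·c·d)·(7·c - 8·a - 5 + d)    [distributive law]
= (-4·a·d - 40·c·d + 14·d + 18·d^2 + 8·a·c + 8·c^2 - 28·c)·(7·c - 8·a - 5 + d)    [combine like terms]
= -28·a·c·d + 32·a^2·d + 20·a·d - 4·a·d^2 - 280·c^2·d + 320·a·c·d + 200·c·d - 40·c·d^2 + 98·c·d - 112·a·d - 70·d + 14·d^2 + 126·c·d^2 - 144·a·d^2 - 90·d^2 + 18·d^3 + 56·a·c^2 - 64·a^2·c - 40·a·c + 8·a·c·d + 56·c^3 - 64·a·c^2 - 40·c^2 + 8·c^2·d - 196·c^2 + 224·a·c + 140·c - 28·c·d    [distributive law]
= 300·a·c·d + 32·a^2·d - 92·a·d - 148·a·d^2 - 272·c^2·d + 270·c·d + 86·c·d^2 - 70·d - 76·d^2 + 18·d^3 - 8·a·c^2 - 64·a^2·c + 184·a·c + 56·c^3 - 236·c^2 + 140·c    [combine like terms]

300·a·c·d + 32·a^2·d - 92·a·d - 148·a·d^2 - 272·c^2·d + 270·c·d + 86·c·d^2 - 70·d - 76·d^2 + 18·d^3 - 8·a·c^2 - 64·a^2·c + 184·a·c + 56·c^3 - 236·c^2 + 140·c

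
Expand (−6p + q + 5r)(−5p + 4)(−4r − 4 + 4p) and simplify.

−220p^2r − 216p^2 + 120p^3 + 276pr + 96p + 20pqr + 36pq − 20p^2q − 16qr − 16q + 100pr^2 − 80r^2 − 80r

(−6p + q + 5r)(−5p + 4)(−4r − 4 + 4p)
= (30p^2 − 24p − 5pq + 4q − 25pr + 20r)(−4r − 4 + 4p)    [distributive law]
= −120p^2r − 120p^2 + 120p^3 + 96pr + 96p − 96p^2 + 20pqr + 20pq − 20p^2q − 16qr − 16q + 16pq + 100pr^2 + 100pr − 100p^2r − 80r^2 − 80r + 80pr    [distributive law]
= −220p^2r − 216p^2 + 120p^3 + 276pr + 96p + 20pqr + 36pq − 20p^2q − 16qr − 16q + 100pr^2 − 80r^2 − 80r    [combine like terms]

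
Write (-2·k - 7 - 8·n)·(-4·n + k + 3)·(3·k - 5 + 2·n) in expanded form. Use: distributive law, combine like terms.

-6·k^3 - 29·k^2 - 4·k^2·n + 2·k - 14·k·n - 62·n - 152·n^2 + 105 + 96·k·n^2 + 64·n^3

(-2·k - 7 - 8·n)·(-4·n + k + 3)·(3·k - 5 + 2·n)
= (8·k·n - 2·k^2 - 6·k + 28·n - 7·k - 21 + 32·n^2 - 8·k·n - 24·n)·(3·k - 5 + 2·n)    [distributive law]
= (-2·k^2 - 13·k + 4·n - 21 + 32·n^2)·(3·k - 5 + 2·n)    [combine like terms]
= -6·k^3 + 10·k^2 - 4·k^2·n - 39·k^2 + 65·k - 26·k·n + 12·k·n - 20·n + 8·n^2 - 63·k + 105 - 42·n + 96·k·n^2 - 160·n^2 + 64·n^3    [distributive law]
= -6·k^3 - 29·k^2 - 4·k^2·n + 2·k - 14·k·n - 62·n - 152·n^2 + 105 + 96·k·n^2 + 64·n^3    [combine like terms]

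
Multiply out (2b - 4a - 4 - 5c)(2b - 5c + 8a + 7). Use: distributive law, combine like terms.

4b^2 - 20bc + 8ab + 6b - 20ac - 32a^2 - 60a - 15c - 28 + 25c^2

(2b - 4a - 4 - 5c)(2b - 5c + 8a + 7)
= 4b^2 - 10bc + 16ab + 14b - 8ab + 20ac - 32a^2 - 28a - 8b + 20c - 32a - 28 - 10bc + 25c^2 - 40ac - 35c    [distributive law]
= 4b^2 - 20bc + 8ab + 6b - 20ac - 32a^2 - 60a - 15c - 28 + 25c^2    [combine like terms]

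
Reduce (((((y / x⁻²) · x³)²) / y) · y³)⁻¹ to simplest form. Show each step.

(((((y / x⁻²) · x³)²) / y) · y³)⁻¹
= (((((y / x⁻²) · x³)²) / y)⁻¹) · ((y³)⁻¹)    [power of a product]
= (((((y / x⁻²) · x³)²)⁻¹) / (y⁻¹)) · ((y³)⁻¹)    [power of a quotient]
= ((((y / x⁻²) · x³)⁻²) / (y⁻¹)) · ((y³)⁻¹)    [power of a power]
= ((((y / x⁻²)⁻²) · ((x³)⁻²)) / (y⁻¹)) · ((y³)⁻¹)    [power of a product]
= ((((y⁻²) / ((x⁻²)⁻²)) · ((x³)⁻²)) / (y⁻¹)) · ((y³)⁻¹)    [power of a quotient]
= (((y⁻² / x⁴) · ((x³)⁻²)) / (y⁻¹)) · ((y³)⁻¹)    [power of a power]
= (((y⁻² / x⁴) · x⁻⁶) / (y⁻¹)) · ((y³)⁻¹)    [power of a power]
= (((y⁻² / x⁴) · x⁻⁶) / y⁻¹) · y⁻³    [power of a power]
= x⁻¹⁰y⁻⁴    [quotient of powers; product of powers]

x⁻¹⁰y⁻⁴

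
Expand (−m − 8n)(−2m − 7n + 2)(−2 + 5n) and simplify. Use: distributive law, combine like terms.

(−m − 8n)(−2m − 7n + 2)(−2 + 5n)
= (2m^2 + 7mn − 2m + 16mn + 56n^2 − 16n)(−2 + 5n)    [distributive law]
= (2m^2 + 23mn − 2m + 56n^2 − 16n)(−2 + 5n)    [combine like terms]
= −4m^2 + 10m^2n − 46mn + 115mn^2 + 4m − 10mn − 112n^2 + 280n^3 + 32n − 80n^2    [distributive law]
= −4m^2 + 10m^2n − 56mn + 115mn^2 + 4m − 192n^2 + 280n^3 + 32n    [combine like terms]

−4m^2 + 10m^2n − 56mn + 115mn^2 + 4m − 192n^2 + 280n^3 + 32n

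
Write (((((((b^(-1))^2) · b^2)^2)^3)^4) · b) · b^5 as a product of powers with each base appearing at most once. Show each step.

(((((((b^(-1))^2) · b^2)^2)^3)^4) · b) · b^5
= ((((((b^(-1))^2) · b^2)^2)^12) · b) · b^5    [power of a power]
= (((((b^(-1))^2) · b^2)^24) · b) · b^5    [power of a power]
= (((((b^(-1))^2)^24) · ((b^2)^24)) · b) · b^5    [power of a product]
= ((((b^(-1))^48) · ((b^2)^24)) · b) · b^5    [power of a power]
= ((b^(-48) · ((b^2)^24)) · b) · b^5    [power of a power]
= ((b^(-48) · b^48) · b) · b^5    [power of a power]
= (b^0 · b) · b^5    [product of powers]
= b · b^5    [product of powers]
= b^6    [product of powers]

b^6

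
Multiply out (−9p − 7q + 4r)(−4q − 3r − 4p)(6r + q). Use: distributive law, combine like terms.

(−9p − 7q + 4r)(−4q − 3r − 4p)(6r + q)
= (36pq + 27pr + 36p² + 28q² + 21qr + 28pq − 16qr − 12r² − 16pr)(6r + q)    [distributive law]
= (64pq + 11pr + 36p² + 28q² + 5qr − 12r²)(6r + q)    [combine like terms]
= 384pqr + 64pq² + 66pr² + 11pqr + 216p²r + 36p²q + 168q²r + 28q³ + 30qr² + 5q²r − 72r³ − 12qr²    [distributive law]
= 395pqr + 64pq² + 66pr² + 216p²r + 36p²q + 173q²r + 28q³ + 18qr² − 72r³    [combine like terms]

395pqr + 64pq² + 66pr² + 216p²r + 36p²q + 173q²r + 28q³ + 18qr² − 72r³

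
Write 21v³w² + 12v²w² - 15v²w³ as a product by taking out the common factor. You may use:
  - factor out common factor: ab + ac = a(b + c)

21v³w² + 12v²w² - 15v²w³
= 3(7v³w² + 4v²w² - 5v²w³)    [factor out 3]
= 3v²w²(7v + 4 - 5w)    [factor out v²w²]

3v²w²(7v + 4 - 5w)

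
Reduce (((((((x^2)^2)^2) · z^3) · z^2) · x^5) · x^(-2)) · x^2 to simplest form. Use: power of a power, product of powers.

x^13z^5

(((((((x^2)^2)^2) · z^3) · z^2) · x^5) · x^(-2)) · x^2
= ((((((x^2)^4) · z^3) · z^2) · x^5) · x^(-2)) · x^2    [power of a power]
= ((((x^8 · z^3) · z^2) · x^5) · x^(-2)) · x^2    [power of a power]
= x^13z^5    [product of powers]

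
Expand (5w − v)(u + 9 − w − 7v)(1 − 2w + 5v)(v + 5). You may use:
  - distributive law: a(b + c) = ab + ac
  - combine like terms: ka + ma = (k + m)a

140uvw + 25uw − 10uvw² − 50uw² + 27uv²w + 1090vw + 225w + 120vw² − 475w² − 711v²w + 10vw³ + 50w³ + 43v²w² − 184v³w − 26uv² − 5uv − 5uv³ − 199v² − 45v + 137v³ + 35v⁴

(5w − v)(u + 9 − w − 7v)(1 − 2w + 5v)(v + 5)
= (5uw + 45w − 5w² − 35vw − uv − 9v + vw + 7v²)(1 − 2w + 5v)(v + 5)    [distributive law]
= (5uw + 45w − 5w² − 34vw − uv − 9v + 7v²)(1 − 2w + 5v)(v + 5)    [combine like terms]
= (5uw − 10uw² + 25uvw + 45w − 90w² + 225vw − 5w² + 10w³ − 25vw² − 34vw + 68vw² − 170v²w − uv + 2uvw − 5uv² − 9v + 18vw − 45v² + 7v² − 14v²w + 35v³)(v + 5)    [distributive law]
= (5uw − 10uw² + 27uvw + 45w − 95w² + 209vw + 10w³ + 43vw² − 184v²w − uv − 5uv² − 9v − 38v² + 35v³)(v + 5)    [combine like terms]
= 5uvw + 25uw − 10uvw² − 50uw² + 27uv²w + 135uvw + 45vw + 225w − 95vw² − 475w² + 209v²w + 1045vw + 10vw³ + 50w³ + 43v²w² + 215vw² − 184v³w − 920v²w − uv² − 5uv − 5uv³ − 25uv² − 9v² − 45v − 38v³ − 190v² + 35v⁴ + 175v³    [distributive law]
= 140uvw + 25uw − 10uvw² − 50uw² + 27uv²w + 1090vw + 225w + 120vw² − 475w² − 711v²w + 10vw³ + 50w³ + 43v²w² − 184v³w − 26uv² − 5uv − 5uv³ − 199v² − 45v + 137v³ + 35v⁴    [combine like terms]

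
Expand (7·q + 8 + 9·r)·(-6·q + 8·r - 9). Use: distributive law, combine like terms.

-42·q² + 2·q·r - 111·q - 17·r - 72 + 72·r²

(7·q + 8 + 9·r)·(-6·q + 8·r - 9)
= -42·q² + 56·q·r - 63·q - 48·q + 64·r - 72 - 54·q·r + 72·r² - 81·r    [distributive law]
= -42·q² + 2·q·r - 111·q - 17·r - 72 + 72·r²    [combine like terms]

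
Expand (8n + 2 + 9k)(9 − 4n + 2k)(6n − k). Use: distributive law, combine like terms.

384n^2 + 446kn − 192n^3 − 88kn^2 + 128k^2n + 108n − 18k − 85k^2 − 18k^3

(8n + 2 + 9k)(9 − 4n + 2k)(6n − k)
= (72n − 32n^2 + 16kn + 18 − 8n + 4k + 81k − 36kn + 18k^2)(6n − k)    [distributive law]
= (64n − 32n^2 − 20kn + 18 + 85k + 18k^2)(6n − k)    [combine like terms]
= 384n^2 − 64kn − 192n^3 + 32kn^2 − 120kn^2 + 20k^2n + 108n − 18k + 510kn − 85k^2 + 108k^2n − 18k^3    [distributive law]
= 384n^2 + 446kn − 192n^3 − 88kn^2 + 128k^2n + 108n − 18k − 85k^2 − 18k^3    [combine like terms]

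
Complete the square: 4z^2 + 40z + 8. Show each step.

4(z + 5)^2 − 92

4z^2 + 40z + 8
= 4(z^2 + 10z) + 8    [factor out 4 from the z-terms]
= 4(z^2 + 10z + 25 − 25) + 8    [add and subtract 25 inside the bracket]
= 4(z + 5)^2 − 100 + 8    [perfect-square identity]
= 4(z + 5)^2 − 92    [combine constants]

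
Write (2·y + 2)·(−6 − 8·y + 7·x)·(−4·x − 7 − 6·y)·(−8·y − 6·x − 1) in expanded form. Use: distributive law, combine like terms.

−1100·x·y^2 + 924·x^2·y − 1138·x·y − 2424·y^2 − 940·y − 2336·y^3 − 416·x·y^3 + 568·x^2·y^2 − 768·y^4 + 336·x^3·y + 356·x^2 − 454·x − 84 + 336·x^3

(2·y + 2)·(−6 − 8·y + 7·x)·(−4·x − 7 − 6·y)·(−8·y − 6·x − 1)
= (−12·y − 16·y^2 + 14·x·y − 12 − 16·y + 14·x)·(−4·x − 7 − 6·y)·(−8·y − 6·x − 1)    [distributive law]
= (−28·y − 16·y^2 + 14·x·y − 12 + 14·x)·(−4·x − 7 − 6·y)·(−8·y − 6·x − 1)    [combine like terms]
= (112·x·y + 196·y + 168·y^2 + 64·x·y^2 + 112·y^2 + 96·y^3 − 56·x^2·y − 98·x·y − 84·x·y^2 + 48·x + 84 + 72·y − 56·x^2 − 98·x − 84·x·y)·(−8·y − 6·x − 1)    [distributive law]
= (−70·x·y + 268·y + 280·y^2 − 20·x·y^2 + 96·y^3 − 56·x^2·y − 50·x + 84 − 56·x^2)·(−8·y − 6·x − 1)    [combine like terms]
= 560·x·y^2 + 420·x^2·y + 70·x·y − 2144·y^2 − 1608·x·y − 268·y − 2240·y^3 − 1680·x·y^2 − 280·y^2 + 160·x·y^3 + 120·x^2·y^2 + 20·x·y^2 − 768·y^4 − 576·x·y^3 − 96·y^3 + 448·x^2·y^2 + 336·x^3·y + 56·x^2·y + 400·x·y + 300·x^2 + 50·x − 672·y − 504·x − 84 + 448·x^2·y + 336·x^3 + 56·x^2    [distributive law]
= −1100·x·y^2 + 924·x^2·y − 1138·x·y − 2424·y^2 − 940·y − 2336·y^3 − 416·x·y^3 + 568·x^2·y^2 − 768·y^4 + 336·x^3·y + 356·x^2 − 454·x − 84 + 336·x^3    [combine like terms]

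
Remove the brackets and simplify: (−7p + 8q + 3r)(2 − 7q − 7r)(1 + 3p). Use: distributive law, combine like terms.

(−7p + 8q + 3r)(2 − 7q − 7r)(1 + 3p)
= (−14p + 49pq + 49pr + 16q − 56q² − 56qr + 6r − 21qr − 21r²)(1 + 3p)    [distributive law]
= (−14p + 49pq + 49pr + 16q − 56q² − 77qr + 6r − 21r²)(1 + 3p)    [combine like terms]
= −14p − 42p² + 49pq + 147p²q + 49pr + 147p²r + 16q + 48pq − 56q² − 168pq² − 77qr − 231pqr + 6r + 18pr − 21r² − 63pr²    [distributive law]
= −14p − 42p² + 97pq + 147p²q + 67pr + 147p²r + 16q − 56q² − 168pq² − 77qr − 231pqr + 6r − 21r² − 63pr²    [combine like terms]

−14p − 42p² + 97pq + 147p²q + 67pr + 147p²r + 16q − 56q² − 168pq² − 77qr − 231pqr + 6r − 21r² − 63pr²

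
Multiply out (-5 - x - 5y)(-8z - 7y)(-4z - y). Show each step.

-160z^2 - 180yz - 35y^2 - 32xz^2 - 36xyz - 7xy^2 - 160yz^2 - 180y^2z - 35y^3

(-5 - x - 5y)(-8z - 7y)(-4z - y)
= (40z + 35y + 8xz + 7xy + 40yz + 35y^2)(-4z - y)    [distributive law]
= -160z^2 - 40yz - 140yz - 35y^2 - 32xz^2 - 8xyz - 28xyz - 7xy^2 - 160yz^2 - 40y^2z - 140y^2z - 35y^3    [distributive law]
= -160z^2 - 180yz - 35y^2 - 32xz^2 - 36xyz - 7xy^2 - 160yz^2 - 180y^2z - 35y^3    [combine like terms]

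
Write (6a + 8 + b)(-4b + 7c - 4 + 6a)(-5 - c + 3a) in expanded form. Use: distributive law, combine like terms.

(6a + 8 + b)(-4b + 7c - 4 + 6a)(-5 - c + 3a)
= (-24ab + 42ac - 24a + 36a^2 - 32b + 56c - 32 + 48a - 4b^2 + 7bc - 4b + 6ab)(-5 - c + 3a)    [distributive law]
= (-18ab + 42ac + 24a + 36a^2 - 36b + 56c - 32 - 4b^2 + 7bc)(-5 - c + 3a)    [combine like terms]
= 90ab + 18abc - 54a^2b - 210ac - 42ac^2 + 126a^2c - 120a - 24ac + 72a^2 - 180a^2 - 36a^2c + 108a^3 + 180b + 36bc - 108ab - 280c - 56c^2 + 168ac + 160 + 32c - 96a + 20b^2 + 4b^2c - 12ab^2 - 35bc - 7bc^2 + 21abc    [distributive law]
= -18ab + 39abc - 54a^2b - 66ac - 42ac^2 + 90a^2c - 216a - 108a^2 + 108a^3 + 180b + bc - 248c - 56c^2 + 160 + 20b^2 + 4b^2c - 12ab^2 - 7bc^2    [combine like terms]

-18ab + 39abc - 54a^2b - 66ac - 42ac^2 + 90a^2c - 216a - 108a^2 + 108a^3 + 180b + bc - 248c - 56c^2 + 160 + 20b^2 + 4b^2c - 12ab^2 - 7bc^2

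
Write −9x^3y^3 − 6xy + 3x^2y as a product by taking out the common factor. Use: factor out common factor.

3xy(−3x^2y^2 − 2 + x)

−9x^3y^3 − 6xy + 3x^2y
= 3(−3x^3y^3 − 2xy + x^2y)    [factor out 3]
= 3xy(−3x^2y^2 − 2 + x)    [factor out xy]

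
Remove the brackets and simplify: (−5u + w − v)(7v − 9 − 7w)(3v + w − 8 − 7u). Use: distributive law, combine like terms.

−56uv^2 − 28uvw + 352uv + 245u^2v − 172uw − 360u − 315u^2 + 84uw^2 − 245u^2w + 35v^2w − 7vw^2 − 130vw + 47w^2 + 72w − 7w^3 − 21v^3 + 83v^2 − 72v

(−5u + w − v)(7v − 9 − 7w)(3v + w − 8 − 7u)
= (−35uv + 45u + 35uw + 7vw − 9w − 7w^2 − 7v^2 + 9v + 7vw)(3v + w − 8 − 7u)    [distributive law]
= (−35uv + 45u + 35uw + 14vw − 9w − 7w^2 − 7v^2 + 9v)(3v + w − 8 − 7u)    [combine like terms]
= −105uv^2 − 35uvw + 280uv + 245u^2v + 135uv + 45uw − 360u − 315u^2 + 105uvw + 35uw^2 − 280uw − 245u^2w + 42v^2w + 14vw^2 − 112vw − 98uvw − 27vw − 9w^2 + 72w + 63uw − 21vw^2 − 7w^3 + 56w^2 + 49uw^2 − 21v^3 − 7v^2w + 56v^2 + 49uv^2 + 27v^2 + 9vw − 72v − 63uv    [distributive law]
= −56uv^2 − 28uvw + 352uv + 245u^2v − 172uw − 360u − 315u^2 + 84uw^2 − 245u^2w + 35v^2w − 7vw^2 − 130vw + 47w^2 + 72w − 7w^3 − 21v^3 + 83v^2 − 72v    [combine like terms]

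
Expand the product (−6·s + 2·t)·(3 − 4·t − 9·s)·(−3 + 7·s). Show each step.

54·s − 288·s^2 + 24·s·t + 42·s^2·t + 378·s^3 − 18·t + 24·t^2 − 56·s·t^2

(−6·s + 2·t)·(3 − 4·t − 9·s)·(−3 + 7·s)
= (−18·s + 24·s·t + 54·s^2 + 6·t − 8·t^2 − 18·s·t)·(−3 + 7·s)    [distributive law]
= (−18·s + 6·s·t + 54·s^2 + 6·t − 8·t^2)·(−3 + 7·s)    [combine like terms]
= 54·s − 126·s^2 − 18·s·t + 42·s^2·t − 162·s^2 + 378·s^3 − 18·t + 42·s·t + 24·t^2 − 56·s·t^2    [distributive law]
= 54·s − 288·s^2 + 24·s·t + 42·s^2·t + 378·s^3 − 18·t + 24·t^2 − 56·s·t^2    [combine like terms]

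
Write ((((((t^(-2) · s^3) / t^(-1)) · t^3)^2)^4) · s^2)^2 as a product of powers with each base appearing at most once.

((((((t^(-2) · s^3) / t^(-1)) · t^3)^2)^4) · s^2)^2
= ((((((t^(-2) · s^3) / t^(-1)) · t^3)^2)^4)^2) · ((s^2)^2)    [power of a product]
= (((((t^(-2) · s^3) / t^(-1)) · t^3)^2)^8) · ((s^2)^2)    [power of a power]
= ((((t^(-2) · s^3) / t^(-1)) · t^3)^16) · ((s^2)^2)    [power of a power]
= ((((t^(-2) · s^3) / t^(-1))^16) · ((t^3)^16)) · ((s^2)^2)    [power of a product]
= ((((t^(-2) · s^3)^16) / ((t^(-1))^16)) · ((t^3)^16)) · ((s^2)^2)    [power of a quotient]
= (((((t^(-2))^16) · ((s^3)^16)) / ((t^(-1))^16)) · ((t^3)^16)) · ((s^2)^2)    [power of a product]
= (((t^(-32) · ((s^3)^16)) / ((t^(-1))^16)) · ((t^3)^16)) · ((s^2)^2)    [power of a power]
= (((t^(-32) · s^48) / ((t^(-1))^16)) · ((t^3)^16)) · ((s^2)^2)    [power of a power]
= (((t^(-32) · s^48) / t^(-16)) · ((t^3)^16)) · ((s^2)^2)    [power of a power]
= (((t^(-32) · s^48) / t^(-16)) · t^48) · ((s^2)^2)    [power of a power]
= (((t^(-32) · s^48) / t^(-16)) · t^48) · s^4    [power of a power]
= s^52t^32    [quotient of powers; product of powers]

s^52t^32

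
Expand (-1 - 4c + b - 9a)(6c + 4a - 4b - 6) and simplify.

18c + 50a - 2b + 6 - 24c² - 70ac + 22bc + 40ab - 4b² - 36a²

(-1 - 4c + b - 9a)(6c + 4a - 4b - 6)
= -6c - 4a + 4b + 6 - 24c² - 16ac + 16bc + 24c + 6bc + 4ab - 4b² - 6b - 54ac - 36a² + 36ab + 54a    [distributive law]
= 18c + 50a - 2b + 6 - 24c² - 70ac + 22bc + 40ab - 4b² - 36a²    [combine like terms]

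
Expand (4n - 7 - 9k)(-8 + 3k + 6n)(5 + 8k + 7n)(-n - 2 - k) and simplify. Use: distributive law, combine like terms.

774n² - 324n + 165kn + 1047kn² + 1222k²n + 62n³ + 627k²n² + 741k³n - 66kn³ - 168n⁴ - 560 - 1686k - 1249k² + 159k³ + 216k⁴

(4n - 7 - 9k)(-8 + 3k + 6n)(5 + 8k + 7n)(-n - 2 - k)
= (-32n + 12kn + 24n² + 56 - 21k - 42n + 72k - 27k² - 54kn)(5 + 8k + 7n)(-n - 2 - k)    [distributive law]
= (-74n - 42kn + 24n² + 56 + 51k - 27k²)(5 + 8k + 7n)(-n - 2 - k)    [combine like terms]
= (-370n - 592kn - 518n² - 210kn - 336k²n - 294kn² + 120n² + 192kn² + 168n³ + 280 + 448k + 392n + 255k + 408k² + 357kn - 135k² - 216k³ - 189k²n)(-n - 2 - k)    [distributive law]
= (22n - 445kn - 398n² - 525k²n - 102kn² + 168n³ + 280 + 703k + 273k² - 216k³)(-n - 2 - k)    [combine like terms]
= -22n² - 44n - 22kn + 445kn² + 890kn + 445k²n + 398n³ + 796n² + 398kn² + 525k²n² + 1050k²n + 525k³n + 102kn³ + 204kn² + 102k²n² - 168n⁴ - 336n³ - 168kn³ - 280n - 560 - 280k - 703kn - 1406k - 703k² - 273k²n - 546k² - 273k³ + 216k³n + 432k³ + 216k⁴    [distributive law]
= 774n² - 324n + 165kn + 1047kn² + 1222k²n + 62n³ + 627k²n² + 741k³n - 66kn³ - 168n⁴ - 560 - 1686k - 1249k² + 159k³ + 216k⁴    [combine like terms]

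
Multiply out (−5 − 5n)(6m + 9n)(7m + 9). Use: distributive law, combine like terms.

(−5 − 5n)(6m + 9n)(7m + 9)
= (−30m − 45n − 30mn − 45n²)(7m + 9)    [distributive law]
= −210m² − 270m − 315mn − 405n − 210m²n − 270mn − 315mn² − 405n²    [distributive law]
= −210m² − 270m − 585mn − 405n − 210m²n − 315mn² − 405n²    [combine like terms]

−210m² − 270m − 585mn − 405n − 210m²n − 315mn² − 405n²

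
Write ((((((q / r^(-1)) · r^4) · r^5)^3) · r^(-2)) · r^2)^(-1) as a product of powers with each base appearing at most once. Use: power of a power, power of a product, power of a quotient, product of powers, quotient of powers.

q^(-3)·r^(-30)

((((((q / r^(-1)) · r^4) · r^5)^3) · r^(-2)) · r^2)^(-1)
= ((((((q / r^(-1)) · r^4) · r^5)^3) · r^(-2))^(-1)) · ((r^2)^(-1))    [power of a product]
= ((((((q / r^(-1)) · r^4) · r^5)^3)^(-1)) · ((r^(-2))^(-1))) · ((r^2)^(-1))    [power of a product]
= (((((q / r^(-1)) · r^4) · r^5)^(-3)) · ((r^(-2))^(-1))) · ((r^2)^(-1))    [power of a power]
= (((((q / r^(-1)) · r^4)^(-3)) · ((r^5)^(-3))) · ((r^(-2))^(-1))) · ((r^2)^(-1))    [power of a product]
= (((((q / r^(-1))^(-3)) · ((r^4)^(-3))) · ((r^5)^(-3))) · ((r^(-2))^(-1))) · ((r^2)^(-1))    [power of a product]
= (((((q^(-3)) / ((r^(-1))^(-3))) · ((r^4)^(-3))) · ((r^5)^(-3))) · ((r^(-2))^(-1))) · ((r^2)^(-1))    [power of a quotient]
= ((((q^(-3) / r^3) · ((r^4)^(-3))) · ((r^5)^(-3))) · ((r^(-2))^(-1))) · ((r^2)^(-1))    [power of a power]
= ((((q^(-3) / r^3) · r^(-12)) · ((r^5)^(-3))) · ((r^(-2))^(-1))) · ((r^2)^(-1))    [power of a power]
= ((((q^(-3) / r^3) · r^(-12)) · r^(-15)) · ((r^(-2))^(-1))) · ((r^2)^(-1))    [power of a power]
= ((((q^(-3) / r^3) · r^(-12)) · r^(-15)) · r^2) · ((r^2)^(-1))    [power of a power]
= ((((q^(-3) / r^3) · r^(-12)) · r^(-15)) · r^2) · r^(-2)    [power of a power]
= q^(-3)·r^(-30)    [quotient of powers; product of powers]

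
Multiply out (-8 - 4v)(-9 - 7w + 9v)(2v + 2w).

(-8 - 4v)(-9 - 7w + 9v)(2v + 2w)
= (72 + 56w - 72v + 36v + 28vw - 36v^2)(2v + 2w)    [distributive law]
= (72 + 56w - 36v + 28vw - 36v^2)(2v + 2w)    [combine like terms]
= 144v + 144w + 112vw + 112w^2 - 72v^2 - 72vw + 56v^2w + 56vw^2 - 72v^3 - 72v^2w    [distributive law]
= 144v + 144w + 40vw + 112w^2 - 72v^2 - 16v^2w + 56vw^2 - 72v^3    [combine like terms]

144v + 144w + 40vw + 112w^2 - 72v^2 - 16v^2w + 56vw^2 - 72v^3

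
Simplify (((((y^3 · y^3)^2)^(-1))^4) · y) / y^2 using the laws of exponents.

(((((y^3 · y^3)^2)^(-1))^4) · y) / y^2
= ((((y^3 · y^3)^2)^(-4)) · y) / y^2    [power of a power]
= (((y^3 · y^3)^(-8)) · y) / y^2    [power of a power]
= ((((y^3)^(-8)) · ((y^3)^(-8))) · y) / y^2    [power of a product]
= ((y^(-24) · ((y^3)^(-8))) · y) / y^2    [power of a power]
= ((y^(-24) · y^(-24)) · y) / y^2    [power of a power]
= (y^(-48) · y) / y^2    [product of powers]
= y^(-47) / y^2    [product of powers]
= y^(-49)    [quotient of powers]

y^(-49)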